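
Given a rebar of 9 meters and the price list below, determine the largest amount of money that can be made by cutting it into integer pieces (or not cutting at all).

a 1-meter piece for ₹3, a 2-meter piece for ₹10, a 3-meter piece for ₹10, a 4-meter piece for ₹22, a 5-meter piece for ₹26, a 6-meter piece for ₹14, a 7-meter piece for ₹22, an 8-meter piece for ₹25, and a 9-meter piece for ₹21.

48

Build r[k] bottom-up: r[k] = max over allowed piece i of (p[i] + r[k−i]).
r[1] = 3
r[2] = max(3+3, 10+0) = 10
r[3] = max(3+10, 10+3, 10+0) = 13
r[4] = max(3+13, 10+10, 10+3, 22+0) = 22
r[5] = max(3+22, 10+13, 10+10, 22+3, 26+0) = 26
r[6] = max(3+26, 10+22, 10+13, 22+10, 26+3, 14+0) = 32
r[7] = max(3+32, 10+26, 10+22, …, 14+3, 22+0) = 36
r[8] = max(3+36, 10+32, 10+26, …, 22+3, 25+0) = 44
r[9] = max(3+44, 10+36, 10+32, …, 25+3, 21+0) = 48
One optimal cutting: 5 + 4 → ₹26 + ₹22 = ₹48.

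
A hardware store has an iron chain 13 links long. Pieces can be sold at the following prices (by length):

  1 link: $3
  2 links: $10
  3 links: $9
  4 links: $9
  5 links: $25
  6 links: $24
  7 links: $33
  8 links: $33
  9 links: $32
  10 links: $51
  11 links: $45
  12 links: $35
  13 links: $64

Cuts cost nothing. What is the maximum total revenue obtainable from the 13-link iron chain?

65

Build R[k] bottom-up: R[k] = max over allowed piece i of (p[i] + R[k−i]).
R[1] = 3
R[2] = 10
R[3] = 13  (first piece 1, then R[2]=10)
R[4] = 20  (first piece 2, then R[2]=10)
R[5] = 25
R[6] = 30  (first piece 2, then R[4]=20)
R[7] = 35  (first piece 2, then R[5]=25)
R[8] = 40  (first piece 2, then R[6]=30)
R[9] = 45  (first piece 2, then R[7]=35)
R[10] = 51
R[11] = 55  (first piece 2, then R[9]=45)
R[12] = 61  (first piece 2, then R[10]=51)
R[13] = 65  (first piece 2, then R[11]=55)
One optimal cutting: 5 + 2 + 2 + 2 + 2 → $25 + $10 + $10 + $10 + $10 = $65.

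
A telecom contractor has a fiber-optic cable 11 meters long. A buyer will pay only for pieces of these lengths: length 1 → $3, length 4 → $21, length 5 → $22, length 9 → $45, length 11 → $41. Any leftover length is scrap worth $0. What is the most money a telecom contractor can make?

51

Build best[k] bottom-up: best[k] = max over allowed piece i of (p[i] + best[k−i]).
best[1] = 3
best[2] = 6  (first piece 1, then best[1]=3)
best[3] = 9  (first piece 1, then best[2]=6)
best[4] = 21
best[5] = 24  (first piece 1, then best[4]=21)
best[6] = 27  (first piece 1, then best[5]=24)
best[7] = 30  (first piece 1, then best[6]=27)
best[8] = 42  (first piece 4, then best[4]=21)
best[9] = 45  (first piece 1, then best[8]=42)
best[10] = 48  (first piece 1, then best[9]=45)
best[11] = 51  (first piece 1, then best[10]=48)
One optimal cutting: 4 + 4 + 1 + 1 + 1 → $51.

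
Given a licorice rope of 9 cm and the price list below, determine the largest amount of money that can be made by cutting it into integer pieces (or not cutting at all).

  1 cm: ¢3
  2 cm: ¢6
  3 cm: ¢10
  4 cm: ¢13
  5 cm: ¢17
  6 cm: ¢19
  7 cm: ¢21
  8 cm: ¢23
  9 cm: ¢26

30

Consider every possible first cut. best[k] is the best of p[i]+best[k−i] over all sellable i≤k.
best[1] = 3
best[2] = max(3+3, 6+0) = 6
best[3] = max(3+6, 6+3, 10+0) = 10
best[4] = max(3+10, 6+6, 10+3, 13+0) = 13
best[5] = max(3+13, 6+10, 10+6, 13+3, 17+0) = 17
best[6] = max(3+17, 6+13, 10+10, 13+6, 17+3, 19+0) = 20
best[7] = max(3+20, 6+17, 10+13, …, 19+3, 21+0) = 23
best[8] = max(3+23, 6+20, 10+17, …, 21+3, 23+0) = 27
best[9] = max(3+27, 6+23, 10+20, …, 23+3, 26+0) = 30
One optimal cutting: 5 + 3 + 1 → ¢17 + ¢10 + ¢3 = ¢30.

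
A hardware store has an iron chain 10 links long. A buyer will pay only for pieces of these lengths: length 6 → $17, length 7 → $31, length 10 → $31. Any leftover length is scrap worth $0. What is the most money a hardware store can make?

Let best[k] be the best obtainable value from length k. For each k, try every first piece i and keep the best of price[i] + best[k−i].
best[1] = 0
best[2] = 0
best[3] = 0
best[4] = 0
best[5] = 0
best[6] = 17
best[7] = max(17+0, 31+0) = 31
best[8] = max(17+0, 31+0) = 31
best[9] = max(17+0, 31+0) = 31
best[10] = max(17+0, 31+0, 31+0) = 31
One optimal cutting: pieces 7 with 3 links of scrap → $31.

31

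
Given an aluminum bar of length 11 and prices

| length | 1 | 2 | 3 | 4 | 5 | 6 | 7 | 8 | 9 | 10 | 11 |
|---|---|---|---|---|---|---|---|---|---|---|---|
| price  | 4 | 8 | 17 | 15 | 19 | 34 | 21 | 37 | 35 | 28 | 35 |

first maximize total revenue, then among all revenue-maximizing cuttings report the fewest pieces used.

3

Let r[k] be the best obtainable value from length k. For each k, try every first piece i and keep the best of price[i] + r[k−i].
r[1] = 4
r[2] = 8  (first piece 1, then r[1]=4)
r[3] = 17
r[4] = 21  (first piece 1, then r[3]=17)
r[5] = 25  (first piece 1, then r[4]=21)
r[6] = 34  (first piece 3, then r[3]=17)
r[7] = 38  (first piece 1, then r[6]=34)
r[8] = 42  (first piece 1, then r[7]=38)
r[9] = 51  (first piece 3, then r[6]=34)
r[10] = 55  (first piece 1, then r[9]=51)
r[11] = 59  (first piece 1, then r[10]=55)
Maximum revenue is $59.
Now minimize piece count subject to staying optimal: for each k, pieces[k] = 1 + min over i with p[i]+r[k−i]=r[k] of pieces[k−i].
pieces[8] = 2
pieces[9] = 2
pieces[10] = 3
pieces[11] = 3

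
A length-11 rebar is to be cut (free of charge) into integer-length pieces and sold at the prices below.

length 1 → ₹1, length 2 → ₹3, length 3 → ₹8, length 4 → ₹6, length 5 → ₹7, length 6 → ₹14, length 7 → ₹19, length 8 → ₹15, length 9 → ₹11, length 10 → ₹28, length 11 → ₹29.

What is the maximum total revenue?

29

Let best[k] be the best obtainable value from length k. For each k, try every first piece i and keep the best of price[i] + best[k−i].
best[1] = 1
best[2] = max(1+1, 3+0) = 3
best[3] = max(1+3, 3+1, 8+0) = 8
best[4] = max(1+8, 3+3, 8+1, 6+0) = 9
best[5] = max(1+9, 3+8, 8+3, 6+1, 7+0) = 11
best[6] = max(1+11, 3+9, 8+8, 6+3, 7+1, 14+0) = 16
best[7] = max(1+16, 3+11, 8+9, …, 14+1, 19+0) = 19
best[8] = max(1+19, 3+16, 8+11, …, 19+1, 15+0) = 20
best[9] = max(1+20, 3+19, 8+16, …, 15+1, 11+0) = 24
best[10] = max(1+24, 3+20, 8+19, …, 11+1, 28+0) = 28
best[11] = max(1+28, 3+24, 8+20, …, 28+1, 29+0) = 29
One optimal cutting: 10 + 1 → ₹28 + ₹1 = ₹29.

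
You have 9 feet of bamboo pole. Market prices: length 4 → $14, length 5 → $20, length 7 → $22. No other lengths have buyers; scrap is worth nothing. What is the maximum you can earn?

34

Let best[k] be the best obtainable value from length k. For each k, try every first piece i and keep the best of price[i] + best[k−i].
best[1] = 0
best[2] = 0
best[3] = 0
best[4] = 14
best[5] = 20
best[6] = 20
best[7] = 22
best[8] = 28  (first piece 4, then best[4]=14)
best[9] = 34  (first piece 4, then best[5]=20)
One optimal cutting: 5 + 4 → $34.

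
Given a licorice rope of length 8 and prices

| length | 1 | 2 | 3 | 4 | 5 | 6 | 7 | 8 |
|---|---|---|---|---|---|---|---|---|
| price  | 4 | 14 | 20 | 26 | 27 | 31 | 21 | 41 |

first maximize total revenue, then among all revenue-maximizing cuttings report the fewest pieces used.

Consider every possible first cut. r[k] is the best of p[i]+r[k−i] over all sellable i≤k.
r[1] = 4
r[2] = max(4+4, 14+0) = 14
r[3] = max(4+14, 14+4, 20+0) = 20
r[4] = max(4+20, 14+14, 20+4, 26+0) = 28
r[5] = max(4+28, 14+20, 20+14, 26+4, 27+0) = 34
r[6] = max(4+34, 14+28, 20+20, 26+14, 27+4, 31+0) = 42
r[7] = max(4+42, 14+34, 20+28, …, 31+4, 21+0) = 48
r[8] = max(4+48, 14+42, 20+34, …, 21+4, 41+0) = 56
Maximum revenue is ¢56.
Now minimize piece count subject to staying optimal: for each k, pieces[k] = 1 + min over i with p[i]+r[k−i]=r[k] of pieces[k−i].
pieces[5] = 2
pieces[6] = 3
pieces[7] = 3
pieces[8] = 4

4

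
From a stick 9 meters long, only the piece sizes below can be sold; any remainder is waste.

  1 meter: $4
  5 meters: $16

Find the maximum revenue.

36

Let r[k] be the best obtainable value from length k. For each k, try every first piece i and keep the best of price[i] + r[k−i].
r[1] = 4
r[2] = 8  (first piece 1, then r[1]=4)
r[3] = 12  (first piece 1, then r[2]=8)
r[4] = 16  (first piece 1, then r[3]=12)
r[5] = 20  (first piece 1, then r[4]=16)
r[6] = 24  (first piece 1, then r[5]=20)
r[7] = 28  (first piece 1, then r[6]=24)
r[8] = 32  (first piece 1, then r[7]=28)
r[9] = 36  (first piece 1, then r[8]=32)
One optimal cutting: 1 + 1 + 1 + 1 + 1 + 1 + 1 + 1 + 1 → $36.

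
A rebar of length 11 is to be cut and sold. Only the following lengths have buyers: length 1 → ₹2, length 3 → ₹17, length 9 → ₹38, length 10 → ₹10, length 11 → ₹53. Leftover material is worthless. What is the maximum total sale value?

Consider every possible first cut. f[k] is the best of p[i]+f[k−i] over all sellable i≤k.
f[1] = 2
f[2] = 4  (first piece 1, then f[1]=2)
f[3] = max(2+4, 17+0) = 17
f[4] = max(2+17, 17+2) = 19
f[5] = max(2+19, 17+4) = 21
f[6] = max(2+21, 17+17) = 34
f[7] = max(2+34, 17+19) = 36
f[8] = max(2+36, 17+21) = 38
f[9] = max(2+38, 17+34, 38+0) = 51
f[10] = max(2+51, 17+36, 38+2, 10+0) = 53
f[11] = max(2+53, 17+38, 38+4, 10+2, 53+0) = 55
One optimal cutting: 3 + 3 + 3 + 1 + 1 → ₹55.

55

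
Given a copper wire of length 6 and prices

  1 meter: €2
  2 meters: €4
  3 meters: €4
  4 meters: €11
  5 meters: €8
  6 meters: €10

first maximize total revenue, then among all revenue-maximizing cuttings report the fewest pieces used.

2

Consider every possible first cut. r[k] is the best of p[i]+r[k−i] over all sellable i≤k.
r[1] = 2
r[2] = 4  (first piece 1, then r[1]=2)
r[3] = 6  (first piece 1, then r[2]=4)
r[4] = 11
r[5] = 13  (first piece 1, then r[4]=11)
r[6] = 15  (first piece 1, then r[5]=13)
Maximum revenue is €15.
Now minimize piece count subject to staying optimal: for each k, pieces[k] = 1 + min over i with p[i]+r[k−i]=r[k] of pieces[k−i].
pieces[3] = 2
pieces[4] = 1
pieces[5] = 2
pieces[6] = 2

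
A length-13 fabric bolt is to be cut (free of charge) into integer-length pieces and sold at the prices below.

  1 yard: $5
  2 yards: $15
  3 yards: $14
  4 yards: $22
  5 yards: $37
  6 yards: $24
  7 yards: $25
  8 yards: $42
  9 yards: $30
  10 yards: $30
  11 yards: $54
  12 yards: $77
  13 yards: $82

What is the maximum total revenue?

97

Build v[k] bottom-up: v[k] = max over allowed piece i of (p[i] + v[k−i]).
v[1] = 5
v[2] = max(5+5, 15+0) = 15
v[3] = max(5+15, 15+5, 14+0) = 20
v[4] = max(5+20, 15+15, 14+5, 22+0) = 30
v[5] = max(5+30, 15+20, 14+15, 22+5, 37+0) = 37
v[6] = max(5+37, 15+30, 14+20, 22+15, 37+5, 24+0) = 45
v[7] = max(5+45, 15+37, 14+30, …, 24+5, 25+0) = 52
v[8] = max(5+52, 15+45, 14+37, …, 25+5, 42+0) = 60
v[9] = max(5+60, 15+52, 14+45, …, 42+5, 30+0) = 67
v[10] = max(5+67, 15+60, 14+52, …, 30+5, 30+0) = 75
v[11] = max(5+75, 15+67, 14+60, …, 30+5, 54+0) = 82
v[12] = max(5+82, 15+75, 14+67, …, 54+5, 77+0) = 90
v[13] = max(5+90, 15+82, 14+75, …, 77+5, 82+0) = 97
One optimal cutting: 5 + 2 + 2 + 2 + 2 → $37 + $15 + $15 + $15 + $15 = $97.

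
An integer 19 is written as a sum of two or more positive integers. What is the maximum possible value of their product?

972

Let P[k] be the best product for length k (with at least one cut). For each first piece i, the rest contributes max(k−i, P[k−i]).
P[2] = 1*max(1,0) = 1*1 = 1
P[3] = 1*max(2,1) = 1*2 = 2
P[4] = 2*max(2,1) = 2*2 = 4
P[5] = 2*max(3,2) = 2*3 = 6
P[6] = 3*max(3,2) = 3*3 = 9
P[7] = 2*max(5,6) = 2*6 = 12
P[8] = 2*max(6,9) = 2*9 = 18
P[9] = 3*max(6,9) = 3*9 = 27
P[10] = 2*max(8,18) = 2*18 = 36
P[11] = 2*max(9,27) = 2*27 = 54
P[12] = 3*max(9,27) = 3*27 = 81
P[13] = 2*max(11,54) = 2*54 = 108
P[14] = 2*max(12,81) = 2*81 = 162
P[15] = 3*max(12,81) = 3*81 = 243
P[16] = 2*max(14,162) = 2*162 = 324
P[17] = 2*max(15,243) = 2*243 = 486
P[18] = 3*max(15,243) = 3*243 = 729
P[19] = 2*max(17,486) = 2*486 = 972
One optimal split: 3 + 3 + 3 + 3 + 3 + 2 + 2; product 3*3*3*3*3*2*2 = 972.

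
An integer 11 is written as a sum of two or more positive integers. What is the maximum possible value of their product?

Fill f[k] for k=2..11: at each k try every first piece i and multiply by the better of (k−i) uncut or f[k−i].
f[2] = 1·max(1,0) = 1·1 = 1
f[3] = 1·max(2,1) = 1·2 = 2
f[4] = 2·max(2,1) = 2·2 = 4
f[5] = 2·max(3,2) = 2·3 = 6
f[6] = 3·max(3,2) = 3·3 = 9
f[7] = 2·max(5,6) = 2·6 = 12
f[8] = 2·max(6,9) = 2·9 = 18
f[9] = 3·max(6,9) = 3·9 = 27
f[10] = 2·max(8,18) = 2·18 = 36
f[11] = 2·max(9,27) = 2·27 = 54
One optimal split: 3 + 3 + 3 + 2; product 3·3·3·2 = 54.

54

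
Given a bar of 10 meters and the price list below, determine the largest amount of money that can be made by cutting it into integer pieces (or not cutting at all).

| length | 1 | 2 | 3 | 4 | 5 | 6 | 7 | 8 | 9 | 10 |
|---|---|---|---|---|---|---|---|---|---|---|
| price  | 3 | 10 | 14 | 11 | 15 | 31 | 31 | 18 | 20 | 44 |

51

Let v[k] be the best obtainable value from length k. For each k, try every first piece i and keep the best of price[i] + v[k−i].
v[1] = 3
v[2] = 10
v[3] = 14
v[4] = 20  (first piece 2, then v[2]=10)
v[5] = 24  (first piece 2, then v[3]=14)
v[6] = 31
v[7] = 34  (first piece 1, then v[6]=31)
v[8] = 41  (first piece 2, then v[6]=31)
v[9] = 45  (first piece 3, then v[6]=31)
v[10] = 51  (first piece 2, then v[8]=41)
One optimal cutting: 6 + 2 + 2 → $31 + $10 + $10 = $51.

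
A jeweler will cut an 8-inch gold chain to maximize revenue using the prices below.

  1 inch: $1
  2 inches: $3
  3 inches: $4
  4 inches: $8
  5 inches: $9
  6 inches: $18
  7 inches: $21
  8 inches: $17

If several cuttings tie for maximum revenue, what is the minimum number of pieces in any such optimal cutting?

Build r[k] bottom-up: r[k] = max over allowed piece i of (p[i] + r[k−i]).
r[1] = 1
r[2] = 3
r[3] = 4  (first piece 1, then r[2]=3)
r[4] = 8
r[5] = 9  (first piece 1, then r[4]=8)
r[6] = 18
r[7] = 21
r[8] = 22  (first piece 1, then r[7]=21)
Maximum revenue is $22.
Now minimize piece count subject to staying optimal: for each k, pieces[k] = 1 + min over i with p[i]+r[k−i]=r[k] of pieces[k−i].
pieces[5] = 1
pieces[6] = 1
pieces[7] = 1
pieces[8] = 2

2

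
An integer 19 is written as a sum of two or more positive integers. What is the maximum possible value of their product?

972

Let m[k] be the best product for length k (with at least one cut). For each first piece i, the rest contributes max(k−i, m[k−i]).
Small cases: m[2]=1, m[3]=2, m[4]=4, m[5]=6, m[6]=9, m[7]=12, m[8]=18, m[9]=27, m[10]=36, m[11]=54.
m[12] = 3×max(9,27) = 3×27 = 81
m[13] = 2×max(11,54) = 2×54 = 108
m[14] = 2×max(12,81) = 2×81 = 162
m[15] = 3×max(12,81) = 3×81 = 243
m[16] = 2×max(14,162) = 2×162 = 324
m[17] = 2×max(15,243) = 2×243 = 486
m[18] = 3×max(15,243) = 3×243 = 729
m[19] = 2×max(17,486) = 2×486 = 972
One optimal split: 3 + 3 + 3 + 3 + 3 + 2 + 2; product 3×3×3×3×3×2×2 = 972.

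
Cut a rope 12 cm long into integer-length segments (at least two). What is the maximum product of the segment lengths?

81

Define f[k] = max over 1≤i<k of i · max(k−i, f[k−i]); the inner max lets the remainder stay uncut if that's better.
f[2] = 1×max(1,0) = 1×1 = 1
f[3] = 1×max(2,1) = 1×2 = 2
f[4] = 2×max(2,1) = 2×2 = 4
f[5] = 2×max(3,2) = 2×3 = 6
f[6] = 3×max(3,2) = 3×3 = 9
f[7] = 2×max(5,6) = 2×6 = 12
f[8] = 2×max(6,9) = 2×9 = 18
f[9] = 3×max(6,9) = 3×9 = 27
f[10] = 2×max(8,18) = 2×18 = 36
f[11] = 2×max(9,27) = 2×27 = 54
f[12] = 3×max(9,27) = 3×27 = 81
One optimal split: 3 + 3 + 3 + 3; product 3×3×3×3 = 81.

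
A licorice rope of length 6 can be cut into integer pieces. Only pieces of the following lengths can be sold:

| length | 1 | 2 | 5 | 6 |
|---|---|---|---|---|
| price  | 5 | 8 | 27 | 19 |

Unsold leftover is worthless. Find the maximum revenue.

Consider every possible first cut. f[k] is the best of p[i]+f[k−i] over all sellable i≤k.
f[1] = 5
f[2] = 10  (first piece 1, then f[1]=5)
f[3] = 15  (first piece 1, then f[2]=10)
f[4] = 20  (first piece 1, then f[3]=15)
f[5] = 27
f[6] = 32  (first piece 1, then f[5]=27)
One optimal cutting: 5 + 1 → ¢32.

32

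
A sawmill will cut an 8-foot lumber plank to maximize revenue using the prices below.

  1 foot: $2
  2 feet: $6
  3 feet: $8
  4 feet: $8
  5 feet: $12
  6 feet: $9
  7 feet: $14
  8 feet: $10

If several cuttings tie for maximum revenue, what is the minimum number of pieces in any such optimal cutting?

Build r[k] bottom-up: r[k] = max over allowed piece i of (p[i] + r[k−i]).
r[1] = 2
r[2] = 6
r[3] = 8  (first piece 1, then r[2]=6)
r[4] = 12  (first piece 2, then r[2]=6)
r[5] = 14  (first piece 1, then r[4]=12)
r[6] = 18  (first piece 2, then r[4]=12)
r[7] = 20  (first piece 1, then r[6]=18)
r[8] = 24  (first piece 2, then r[6]=18)
Maximum revenue is $24.
Now minimize piece count subject to staying optimal: for each k, pieces[k] = 1 + min over i with p[i]+r[k−i]=r[k] of pieces[k−i].
pieces[5] = 2
pieces[6] = 3
pieces[7] = 3
pieces[8] = 4

4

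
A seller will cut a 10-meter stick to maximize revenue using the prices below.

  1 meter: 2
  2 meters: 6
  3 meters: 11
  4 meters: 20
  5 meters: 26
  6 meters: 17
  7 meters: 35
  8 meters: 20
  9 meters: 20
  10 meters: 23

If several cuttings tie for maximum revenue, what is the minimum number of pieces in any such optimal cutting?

2

Build r[k] bottom-up: r[k] = max over allowed piece i of (p[i] + r[k−i]).
r[1] = 2
r[2] = 6
r[3] = 11
r[4] = 20
r[5] = 26
r[6] = 28  (first piece 1, then r[5]=26)
r[7] = 35
r[8] = 40  (first piece 4, then r[4]=20)
r[9] = 46  (first piece 4, then r[5]=26)
r[10] = 52  (first piece 5, then r[5]=26)
Maximum revenue is 52.
Now minimize piece count subject to staying optimal: for each k, pieces[k] = 1 + min over i with p[i]+r[k−i]=r[k] of pieces[k−i].
pieces[7] = 1
pieces[8] = 2
pieces[9] = 2
pieces[10] = 2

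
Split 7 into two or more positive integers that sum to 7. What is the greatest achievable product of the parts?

Define g[k] = max over 1≤i<k of i · max(k−i, g[k−i]); the inner max lets the remainder stay uncut if that's better.
g[2] = 1×max(1,0) = 1×1 = 1
g[3] = max(1×2, 2×1) = 2
g[4] = max(1×3, 2×2, 3×1) = 4
g[5] = max(1×4, 2×3, 3×2, 4×1) = 6
g[6] = max(1×6, 2×4, 3×3, 4×2, 5×1) = 9
g[7] = max(1×9, 2×6, 3×4, 4×3, 5×2, 6×1) = 12
One optimal split: 3 + 2 + 2; product 3×2×2 = 12.

12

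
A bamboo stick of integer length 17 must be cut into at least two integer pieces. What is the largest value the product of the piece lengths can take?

486

Fill f[k] for k=2..17: at each k try every first piece i and multiply by the better of (k−i) uncut or f[k−i].
Small cases: f[2]=1, f[3]=2, f[4]=4, f[5]=6, f[6]=9, f[7]=12, f[8]=18, f[9]=27.
f[10] = 2×max(8,18) = 2×18 = 36
f[11] = 2×max(9,27) = 2×27 = 54
f[12] = 3×max(9,27) = 3×27 = 81
f[13] = 2×max(11,54) = 2×54 = 108
f[14] = 2×max(12,81) = 2×81 = 162
f[15] = 3×max(12,81) = 3×81 = 243
f[16] = 2×max(14,162) = 2×162 = 324
f[17] = 2×max(15,243) = 2×243 = 486
One optimal split: 3 + 3 + 3 + 3 + 3 + 2; product 3×3×3×3×3×2 = 486.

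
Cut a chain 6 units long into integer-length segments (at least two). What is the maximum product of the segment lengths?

9

Let g[k] be the best product for length k (with at least one cut). For each first piece i, the rest contributes max(k−i, g[k−i]).
g[2] = 1×max(1,0) = 1×1 = 1
g[3] = 1×max(2,1) = 1×2 = 2
g[4] = 2×max(2,1) = 2×2 = 4
g[5] = 2×max(3,2) = 2×3 = 6
g[6] = 3×max(3,2) = 3×3 = 9
One optimal split: 3 + 3; product 3×3 = 9.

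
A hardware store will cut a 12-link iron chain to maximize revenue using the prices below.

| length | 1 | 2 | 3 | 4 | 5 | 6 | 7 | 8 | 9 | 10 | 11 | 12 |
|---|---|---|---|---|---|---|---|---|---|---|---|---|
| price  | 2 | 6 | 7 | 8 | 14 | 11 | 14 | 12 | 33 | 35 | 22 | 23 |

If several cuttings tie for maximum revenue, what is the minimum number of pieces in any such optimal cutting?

Let r[k] be the best obtainable value from length k. For each k, try every first piece i and keep the best of price[i] + r[k−i].
r[1] = 2
r[2] = 6
r[3] = 8  (first piece 1, then r[2]=6)
r[4] = 12  (first piece 2, then r[2]=6)
r[5] = 14  (first piece 1, then r[4]=12)
r[6] = 18  (first piece 2, then r[4]=12)
r[7] = 20  (first piece 1, then r[6]=18)
r[8] = 24  (first piece 2, then r[6]=18)
r[9] = 33
r[10] = 35  (first piece 1, then r[9]=33)
r[11] = 39  (first piece 2, then r[9]=33)
r[12] = 41  (first piece 1, then r[11]=39)
Maximum revenue is $41.
Now minimize piece count subject to staying optimal: for each k, pieces[k] = 1 + min over i with p[i]+r[k−i]=r[k] of pieces[k−i].
pieces[9] = 1
pieces[10] = 1
pieces[11] = 2
pieces[12] = 2

2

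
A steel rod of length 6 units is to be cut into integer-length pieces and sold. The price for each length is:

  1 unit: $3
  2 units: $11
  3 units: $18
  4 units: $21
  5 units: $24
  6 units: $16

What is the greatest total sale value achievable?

Let R[k] be the best obtainable value from length k. For each k, try every first piece i and keep the best of price[i] + R[k−i].
R[1] = 3
R[2] = max(3+3, 11+0) = 11
R[3] = max(3+11, 11+3, 18+0) = 18
R[4] = max(3+18, 11+11, 18+3, 21+0) = 22
R[5] = max(3+22, 11+18, 18+11, 21+3, 24+0) = 29
R[6] = max(3+29, 11+22, 18+18, 21+11, 24+3, 16+0) = 36
One optimal cutting: 3 + 3 → $18 + $18 = $36.

36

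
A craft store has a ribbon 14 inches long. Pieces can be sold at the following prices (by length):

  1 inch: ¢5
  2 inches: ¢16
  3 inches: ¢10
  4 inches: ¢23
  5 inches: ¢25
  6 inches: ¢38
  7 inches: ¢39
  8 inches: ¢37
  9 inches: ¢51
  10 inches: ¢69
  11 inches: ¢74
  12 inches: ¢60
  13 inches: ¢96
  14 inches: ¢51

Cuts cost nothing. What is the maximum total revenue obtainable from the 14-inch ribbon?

112

Let best[k] be the best obtainable value from length k. For each k, try every first piece i and keep the best of price[i] + best[k−i].
best[1] = 5
best[2] = 16
best[3] = 21  (first piece 1, then best[2]=16)
best[4] = 32  (first piece 2, then best[2]=16)
best[5] = 37  (first piece 1, then best[4]=32)
best[6] = 48  (first piece 2, then best[4]=32)
best[7] = 53  (first piece 1, then best[6]=48)
best[8] = 64  (first piece 2, then best[6]=48)
best[9] = 69  (first piece 1, then best[8]=64)
best[10] = 80  (first piece 2, then best[8]=64)
best[11] = 85  (first piece 1, then best[10]=80)
best[12] = 96  (first piece 2, then best[10]=80)
best[13] = 101  (first piece 1, then best[12]=96)
best[14] = 112  (first piece 2, then best[12]=96)
One optimal cutting: 2 + 2 + 2 + 2 + 2 + 2 + 2 → ¢16 + ¢16 + ¢16 + ¢16 + ¢16 + ¢16 + ¢16 = ¢112.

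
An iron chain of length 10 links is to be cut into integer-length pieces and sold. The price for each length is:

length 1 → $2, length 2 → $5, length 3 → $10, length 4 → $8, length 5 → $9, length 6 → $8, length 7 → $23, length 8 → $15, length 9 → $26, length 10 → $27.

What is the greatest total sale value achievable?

Let v[k] be the best obtainable value from length k. For each k, try every first piece i and keep the best of price[i] + v[k−i].
v[1] = 2
v[2] = max(2+2, 5+0) = 5
v[3] = max(2+5, 5+2, 10+0) = 10
v[4] = max(2+10, 5+5, 10+2, 8+0) = 12
v[5] = max(2+12, 5+10, 10+5, 8+2, 9+0) = 15
v[6] = max(2+15, 5+12, 10+10, 8+5, 9+2, 8+0) = 20
v[7] = max(2+20, 5+15, 10+12, …, 8+2, 23+0) = 23
v[8] = max(2+23, 5+20, 10+15, …, 23+2, 15+0) = 25
v[9] = max(2+25, 5+23, 10+20, …, 15+2, 26+0) = 30
v[10] = max(2+30, 5+25, 10+23, …, 26+2, 27+0) = 33
One optimal cutting: 7 + 3 → $23 + $10 = $33.

33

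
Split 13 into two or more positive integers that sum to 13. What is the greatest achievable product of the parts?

108

Let g[k] be the best product for length k (with at least one cut). For each first piece i, the rest contributes max(k−i, g[k−i]).
g[2] = 1*max(1,0) = 1*1 = 1
g[3] = 1*max(2,1) = 1*2 = 2
g[4] = 2*max(2,1) = 2*2 = 4
g[5] = 2*max(3,2) = 2*3 = 6
g[6] = 3*max(3,2) = 3*3 = 9
g[7] = 2*max(5,6) = 2*6 = 12
g[8] = 2*max(6,9) = 2*9 = 18
g[9] = 3*max(6,9) = 3*9 = 27
g[10] = 2*max(8,18) = 2*18 = 36
g[11] = 2*max(9,27) = 2*27 = 54
g[12] = 3*max(9,27) = 3*27 = 81
g[13] = 2*max(11,54) = 2*54 = 108
One optimal split: 3 + 3 + 3 + 2 + 2; product 3*3*3*2*2 = 108.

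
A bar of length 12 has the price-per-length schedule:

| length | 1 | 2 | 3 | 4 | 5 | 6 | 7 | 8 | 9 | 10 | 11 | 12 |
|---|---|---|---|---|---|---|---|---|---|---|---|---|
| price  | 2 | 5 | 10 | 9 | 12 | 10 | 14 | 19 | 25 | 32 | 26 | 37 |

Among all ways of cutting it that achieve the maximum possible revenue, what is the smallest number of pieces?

Let r[k] be the best obtainable value from length k. For each k, try every first piece i and keep the best of price[i] + r[k−i].
r[1] = 2
r[2] = 5
r[3] = 10
r[4] = 12  (first piece 1, then r[3]=10)
r[5] = 15  (first piece 2, then r[3]=10)
r[6] = 20  (first piece 3, then r[3]=10)
r[7] = 22  (first piece 1, then r[6]=20)
r[8] = 25  (first piece 2, then r[6]=20)
r[9] = 30  (first piece 3, then r[6]=20)
r[10] = 32  (first piece 1, then r[9]=30)
r[11] = 35  (first piece 2, then r[9]=30)
r[12] = 40  (first piece 3, then r[9]=30)
Maximum revenue is 40.
Now minimize piece count subject to staying optimal: for each k, pieces[k] = 1 + min over i with p[i]+r[k−i]=r[k] of pieces[k−i].
pieces[9] = 3
pieces[10] = 1
pieces[11] = 4
pieces[12] = 4

4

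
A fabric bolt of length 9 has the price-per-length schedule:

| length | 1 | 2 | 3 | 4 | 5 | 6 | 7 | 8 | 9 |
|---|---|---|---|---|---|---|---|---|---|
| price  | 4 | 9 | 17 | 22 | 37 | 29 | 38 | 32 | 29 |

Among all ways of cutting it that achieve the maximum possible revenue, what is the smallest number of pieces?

2

Let r[k] be the best obtainable value from length k. For each k, try every first piece i and keep the best of price[i] + r[k−i].
r[1] = 4
r[2] = 9
r[3] = 17
r[4] = 22
r[5] = 37
r[6] = 41  (first piece 1, then r[5]=37)
r[7] = 46  (first piece 2, then r[5]=37)
r[8] = 54  (first piece 3, then r[5]=37)
r[9] = 59  (first piece 4, then r[5]=37)
Maximum revenue is $59.
Now minimize piece count subject to staying optimal: for each k, pieces[k] = 1 + min over i with p[i]+r[k−i]=r[k] of pieces[k−i].
pieces[6] = 2
pieces[7] = 2
pieces[8] = 2
pieces[9] = 2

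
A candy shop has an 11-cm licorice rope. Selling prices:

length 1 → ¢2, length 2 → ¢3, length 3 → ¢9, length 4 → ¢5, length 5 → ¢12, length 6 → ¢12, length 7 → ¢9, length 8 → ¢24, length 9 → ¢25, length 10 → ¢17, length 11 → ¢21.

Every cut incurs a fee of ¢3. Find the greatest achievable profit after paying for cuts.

30

Consider every possible first cut. v[k] is the best of p[i]+v[k−i] over all sellable i≤k, charging 3 whenever i<k.
v[1] = 2
v[2] = 3
v[3] = 9
v[4] = 8  (first piece 1, then v[3]=9)
v[5] = 12
v[6] = 15  (first piece 3, then v[3]=9)
v[7] = 14  (first piece 1, then v[6]=15)
v[8] = 24
v[9] = 25
v[10] = 24  (first piece 1, then v[9]=25)
v[11] = 30  (first piece 3, then v[8]=24)
One optimal plan: pieces 8 + 3 (1 cut) → ¢33 − ¢3 = ¢30.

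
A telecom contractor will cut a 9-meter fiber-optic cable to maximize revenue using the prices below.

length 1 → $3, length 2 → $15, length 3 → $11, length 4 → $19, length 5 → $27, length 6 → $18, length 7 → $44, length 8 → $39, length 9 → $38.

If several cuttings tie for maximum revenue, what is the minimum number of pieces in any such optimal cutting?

Consider every possible first cut. r[k] is the best of p[i]+r[k−i] over all sellable i≤k.
r[1] = 3
r[2] = 15
r[3] = 18  (first piece 1, then r[2]=15)
r[4] = 30  (first piece 2, then r[2]=15)
r[5] = 33  (first piece 1, then r[4]=30)
r[6] = 45  (first piece 2, then r[4]=30)
r[7] = 48  (first piece 1, then r[6]=45)
r[8] = 60  (first piece 2, then r[6]=45)
r[9] = 63  (first piece 1, then r[8]=60)
Maximum revenue is $63.
Now minimize piece count subject to staying optimal: for each k, pieces[k] = 1 + min over i with p[i]+r[k−i]=r[k] of pieces[k−i].
pieces[6] = 3
pieces[7] = 4
pieces[8] = 4
pieces[9] = 5

5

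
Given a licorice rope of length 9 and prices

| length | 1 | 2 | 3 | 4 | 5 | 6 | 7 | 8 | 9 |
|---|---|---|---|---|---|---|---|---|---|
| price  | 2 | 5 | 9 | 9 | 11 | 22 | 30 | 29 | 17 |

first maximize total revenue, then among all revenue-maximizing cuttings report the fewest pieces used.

Build r[k] bottom-up: r[k] = max over allowed piece i of (p[i] + r[k−i]).
r[1] = 2
r[2] = 5
r[3] = 9
r[4] = 11  (first piece 1, then r[3]=9)
r[5] = 14  (first piece 2, then r[3]=9)
r[6] = 22
r[7] = 30
r[8] = 32  (first piece 1, then r[7]=30)
r[9] = 35  (first piece 2, then r[7]=30)
Maximum revenue is ¢35.
Now minimize piece count subject to staying optimal: for each k, pieces[k] = 1 + min over i with p[i]+r[k−i]=r[k] of pieces[k−i].
pieces[6] = 1
pieces[7] = 1
pieces[8] = 2
pieces[9] = 2

2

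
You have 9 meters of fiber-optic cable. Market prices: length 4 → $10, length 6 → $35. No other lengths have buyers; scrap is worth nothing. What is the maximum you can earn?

Let r[k] be the best obtainable value from length k. For each k, try every first piece i and keep the best of price[i] + r[k−i].
r[1] = 0
r[2] = 0
r[3] = 0
r[4] = 10
r[5] = 10
r[6] = 35
r[7] = 35
r[8] = 35
r[9] = 35
One optimal cutting: pieces 6 with 3 meters of scrap → $35.

35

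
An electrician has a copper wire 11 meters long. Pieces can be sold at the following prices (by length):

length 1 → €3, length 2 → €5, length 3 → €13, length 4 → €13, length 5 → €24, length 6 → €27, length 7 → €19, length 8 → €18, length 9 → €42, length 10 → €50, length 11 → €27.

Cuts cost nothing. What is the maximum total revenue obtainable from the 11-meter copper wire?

Consider every possible first cut. r[k] is the best of p[i]+r[k−i] over all sellable i≤k.
r[1] = 3
r[2] = 6  (first piece 1, then r[1]=3)
r[3] = 13
r[4] = 16  (first piece 1, then r[3]=13)
r[5] = 24
r[6] = 27  (first piece 1, then r[5]=24)
r[7] = 30  (first piece 1, then r[6]=27)
r[8] = 37  (first piece 3, then r[5]=24)
r[9] = 42
r[10] = 50
r[11] = 53  (first piece 1, then r[10]=50)
One optimal cutting: 10 + 1 → €50 + €3 = €53.

53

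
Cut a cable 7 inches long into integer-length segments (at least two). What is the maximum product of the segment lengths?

Let g[k] be the best product for length k (with at least one cut). For each first piece i, the rest contributes max(k−i, g[k−i]).
g[2] = 1·max(1,0) = 1·1 = 1
g[3] = 1·max(2,1) = 1·2 = 2
g[4] = 2·max(2,1) = 2·2 = 4
g[5] = 2·max(3,2) = 2·3 = 6
g[6] = 3·max(3,2) = 3·3 = 9
g[7] = 2·max(5,6) = 2·6 = 12
One optimal split: 3 + 2 + 2; product 3·2·2 = 12.

12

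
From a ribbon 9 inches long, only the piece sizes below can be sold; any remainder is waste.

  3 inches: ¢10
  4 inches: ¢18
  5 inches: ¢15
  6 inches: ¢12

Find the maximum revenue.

36

Consider every possible first cut. f[k] is the best of p[i]+f[k−i] over all sellable i≤k.
f[1] = 0
f[2] = 0
f[3] = 10
f[4] = max(10+0, 18+0) = 18
f[5] = max(10+0, 18+0, 15+0) = 18
f[6] = max(10+10, 18+0, 15+0, 12+0) = 20
f[7] = max(10+18, 18+10, 15+0, 12+0) = 28
f[8] = max(10+18, 18+18, 15+10, 12+0) = 36
f[9] = max(10+20, 18+18, 15+18, 12+10) = 36
One optimal cutting: pieces 4 + 4 with 1 inch of scrap → ¢36.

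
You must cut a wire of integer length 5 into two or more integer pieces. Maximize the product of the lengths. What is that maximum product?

6

Fill f[k] for k=2..5: at each k try every first piece i and multiply by the better of (k−i) uncut or f[k−i].
f[2] = 1*max(1,0) = 1*1 = 1
f[3] = max(1*2, 2*1) = 2
f[4] = max(1*3, 2*2, 3*1) = 4
f[5] = max(1*4, 2*3, 3*2, 4*1) = 6
One optimal split: 3 + 2; product 3*2 = 6.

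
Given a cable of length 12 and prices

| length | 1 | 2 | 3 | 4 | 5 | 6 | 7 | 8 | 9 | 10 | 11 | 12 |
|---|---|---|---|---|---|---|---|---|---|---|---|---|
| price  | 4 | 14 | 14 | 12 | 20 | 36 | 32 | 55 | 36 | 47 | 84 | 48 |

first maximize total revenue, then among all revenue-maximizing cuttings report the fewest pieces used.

2

Consider every possible first cut. r[k] is the best of p[i]+r[k−i] over all sellable i≤k.
r[1] = 4
r[2] = 14
r[3] = 18  (first piece 1, then r[2]=14)
r[4] = 28  (first piece 2, then r[2]=14)
r[5] = 32  (first piece 1, then r[4]=28)
r[6] = 42  (first piece 2, then r[4]=28)
r[7] = 46  (first piece 1, then r[6]=42)
r[8] = 56  (first piece 2, then r[6]=42)
r[9] = 60  (first piece 1, then r[8]=56)
r[10] = 70  (first piece 2, then r[8]=56)
r[11] = 84
r[12] = 88  (first piece 1, then r[11]=84)
Maximum revenue is €88.
Now minimize piece count subject to staying optimal: for each k, pieces[k] = 1 + min over i with p[i]+r[k−i]=r[k] of pieces[k−i].
pieces[9] = 5
pieces[10] = 5
pieces[11] = 1
pieces[12] = 2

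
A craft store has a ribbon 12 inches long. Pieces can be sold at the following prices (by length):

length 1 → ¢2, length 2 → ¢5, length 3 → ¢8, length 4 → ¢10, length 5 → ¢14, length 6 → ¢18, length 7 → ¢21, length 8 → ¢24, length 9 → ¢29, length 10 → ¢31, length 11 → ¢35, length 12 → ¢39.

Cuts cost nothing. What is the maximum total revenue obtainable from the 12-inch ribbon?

39

Let r[k] be the best obtainable value from length k. For each k, try every first piece i and keep the best of price[i] + r[k−i].
r[1] = 2
r[2] = 5
r[3] = 8
r[4] = 10  (first piece 1, then r[3]=8)
r[5] = 14
r[6] = 18
r[7] = 21
r[8] = 24
r[9] = 29
r[10] = 31  (first piece 1, then r[9]=29)
r[11] = 35
r[12] = 39
Best is to sell the whole 12-inch piece uncut for ¢39.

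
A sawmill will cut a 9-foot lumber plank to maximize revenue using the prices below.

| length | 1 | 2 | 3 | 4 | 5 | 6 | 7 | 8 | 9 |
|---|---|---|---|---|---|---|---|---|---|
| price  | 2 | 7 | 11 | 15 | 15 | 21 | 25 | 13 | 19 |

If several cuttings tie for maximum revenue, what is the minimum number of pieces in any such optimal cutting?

Consider every possible first cut. r[k] is the best of p[i]+r[k−i] over all sellable i≤k.
r[1] = 2
r[2] = 7
r[3] = 11
r[4] = 15
r[5] = 18  (first piece 2, then r[3]=11)
r[6] = 22  (first piece 2, then r[4]=15)
r[7] = 26  (first piece 3, then r[4]=15)
r[8] = 30  (first piece 4, then r[4]=15)
r[9] = 33  (first piece 2, then r[7]=26)
Maximum revenue is $33.
Now minimize piece count subject to staying optimal: for each k, pieces[k] = 1 + min over i with p[i]+r[k−i]=r[k] of pieces[k−i].
pieces[6] = 2
pieces[7] = 2
pieces[8] = 2
pieces[9] = 3

3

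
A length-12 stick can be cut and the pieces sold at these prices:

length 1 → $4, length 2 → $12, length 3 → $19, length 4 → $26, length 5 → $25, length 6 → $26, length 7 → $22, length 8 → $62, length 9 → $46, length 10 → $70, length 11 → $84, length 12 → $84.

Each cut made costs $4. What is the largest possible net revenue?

Build v[k] bottom-up: v[k] = max over allowed piece i of (p[i] + v[k−i]) − 4 per cut.
v[1] = 4
v[2] = max(4+4-4, 12+0) = 12
v[3] = max(4+12-4, 12+4-4, 19+0) = 19
v[4] = max(4+19-4, 12+12-4, 19+4-4, 26+0) = 26
v[5] = max(4+26-4, 12+19-4, 19+12-4, 26+4-4, 25+0) = 27
v[6] = max(4+27-4, 12+26-4, 19+19-4, 26+12-4, 25+4-4, 26+0) = 34
v[7] = max(4+34-4, 12+27-4, 19+26-4, …, 26+4-4, 22+0) = 41
v[8] = max(4+41-4, 12+34-4, 19+27-4, …, 22+4-4, 62+0) = 62
v[9] = max(4+62-4, 12+41-4, 19+34-4, …, 62+4-4, 46+0) = 62
v[10] = max(4+62-4, 12+62-4, 19+41-4, …, 46+4-4, 70+0) = 70
v[11] = max(4+70-4, 12+62-4, 19+62-4, …, 70+4-4, 84+0) = 84
v[12] = max(4+84-4, 12+70-4, 19+62-4, …, 84+4-4, 84+0) = 84
One optimal plan: pieces 11 + 1 (1 cut) → $88 − $4 = $84.

84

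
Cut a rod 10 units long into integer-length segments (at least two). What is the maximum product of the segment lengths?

36

Fill f[k] for k=2..10: at each k try every first piece i and multiply by the better of (k−i) uncut or f[k−i].
f[2] = 1×max(1,0) = 1×1 = 1
f[3] = max(1×2, 2×1) = 2
f[4] = max(1×3, 2×2, 3×1) = 4
f[5] = max(1×4, 2×3, 3×2, 4×1) = 6
f[6] = max(1×6, 2×4, 3×3, 4×2, 5×1) = 9
f[7] = max(1×9, 2×6, 3×4, 4×3, 5×2, 6×1) = 12
f[8] = max(1×12, 2×9, 3×6, …, 6×2, 7×1) = 18
f[9] = max(1×18, 2×12, 3×9, …, 7×2, 8×1) = 27
f[10] = max(1×27, 2×18, 3×12, …, 8×2, 9×1) = 36
One optimal split: 3 + 3 + 2 + 2; product 3×3×2×2 = 36.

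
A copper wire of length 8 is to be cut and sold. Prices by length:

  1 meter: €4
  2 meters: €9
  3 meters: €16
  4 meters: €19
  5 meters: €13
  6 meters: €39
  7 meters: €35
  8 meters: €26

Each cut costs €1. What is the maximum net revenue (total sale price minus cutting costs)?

Consider every possible first cut. r[k] is the best of p[i]+r[k−i] over all sellable i≤k, charging 1 whenever i<k.
r[1] = 4
r[2] = 9
r[3] = 16
r[4] = 19  (first piece 1, then r[3]=16)
r[5] = 24  (first piece 2, then r[3]=16)
r[6] = 39
r[7] = 42  (first piece 1, then r[6]=39)
r[8] = 47  (first piece 2, then r[6]=39)
One optimal plan: pieces 6 + 2 (1 cut) → €48 − €1 = €47.

47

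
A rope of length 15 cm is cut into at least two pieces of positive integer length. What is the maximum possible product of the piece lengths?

243

Define m[k] = max over 1≤i<k of i · max(k−i, m[k−i]); the inner max lets the remainder stay uncut if that's better.
m[2] = 1*max(1,0) = 1*1 = 1
m[3] = 1*max(2,1) = 1*2 = 2
m[4] = 2*max(2,1) = 2*2 = 4
m[5] = 2*max(3,2) = 2*3 = 6
m[6] = 3*max(3,2) = 3*3 = 9
m[7] = 2*max(5,6) = 2*6 = 12
m[8] = 2*max(6,9) = 2*9 = 18
m[9] = 3*max(6,9) = 3*9 = 27
m[10] = 2*max(8,18) = 2*18 = 36
m[11] = 2*max(9,27) = 2*27 = 54
m[12] = 3*max(9,27) = 3*27 = 81
m[13] = 2*max(11,54) = 2*54 = 108
m[14] = 2*max(12,81) = 2*81 = 162
m[15] = 3*max(12,81) = 3*81 = 243
One optimal split: 3 + 3 + 3 + 3 + 3; product 3*3*3*3*3 = 243.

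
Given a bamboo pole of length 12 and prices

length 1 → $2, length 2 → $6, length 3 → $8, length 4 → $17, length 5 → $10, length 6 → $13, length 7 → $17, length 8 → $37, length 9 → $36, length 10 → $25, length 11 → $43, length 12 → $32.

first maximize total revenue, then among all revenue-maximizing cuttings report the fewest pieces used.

Let r[k] be the best obtainable value from length k. For each k, try every first piece i and keep the best of price[i] + r[k−i].
r[1] = 2
r[2] = max(2+2, 6+0) = 6
r[3] = max(2+6, 6+2, 8+0) = 8
r[4] = max(2+8, 6+6, 8+2, 17+0) = 17
r[5] = max(2+17, 6+8, 8+6, 17+2, 10+0) = 19
r[6] = max(2+19, 6+17, 8+8, 17+6, 10+2, 13+0) = 23
r[7] = max(2+23, 6+19, 8+17, …, 13+2, 17+0) = 25
r[8] = max(2+25, 6+23, 8+19, …, 17+2, 37+0) = 37
r[9] = max(2+37, 6+25, 8+23, …, 37+2, 36+0) = 39
r[10] = max(2+39, 6+37, 8+25, …, 36+2, 25+0) = 43
r[11] = max(2+43, 6+39, 8+37, …, 25+2, 43+0) = 45
r[12] = max(2+45, 6+43, 8+39, …, 43+2, 32+0) = 54
Maximum revenue is $54.
Now minimize piece count subject to staying optimal: for each k, pieces[k] = 1 + min over i with p[i]+r[k−i]=r[k] of pieces[k−i].
pieces[9] = 2
pieces[10] = 2
pieces[11] = 2
pieces[12] = 2

2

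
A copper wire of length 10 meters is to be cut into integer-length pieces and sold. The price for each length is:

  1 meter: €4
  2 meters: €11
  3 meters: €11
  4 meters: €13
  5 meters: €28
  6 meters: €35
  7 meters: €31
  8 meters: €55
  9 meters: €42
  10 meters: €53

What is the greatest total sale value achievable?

Build v[k] bottom-up: v[k] = max over allowed piece i of (p[i] + v[k−i]).
v[1] = 4
v[2] = 11
v[3] = 15  (first piece 1, then v[2]=11)
v[4] = 22  (first piece 2, then v[2]=11)
v[5] = 28
v[6] = 35
v[7] = 39  (first piece 1, then v[6]=35)
v[8] = 55
v[9] = 59  (first piece 1, then v[8]=55)
v[10] = 66  (first piece 2, then v[8]=55)
One optimal cutting: 8 + 2 → €55 + €11 = €66.

66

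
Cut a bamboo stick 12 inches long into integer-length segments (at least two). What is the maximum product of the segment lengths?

Let g[k] be the best product for length k (with at least one cut). For each first piece i, the rest contributes max(k−i, g[k−i]).
Small cases: g[2]=1, g[3]=2, g[4]=4.
g[5] = 2×max(3,2) = 2×3 = 6
g[6] = 3×max(3,2) = 3×3 = 9
g[7] = 2×max(5,6) = 2×6 = 12
g[8] = 2×max(6,9) = 2×9 = 18
g[9] = 3×max(6,9) = 3×9 = 27
g[10] = 2×max(8,18) = 2×18 = 36
g[11] = 2×max(9,27) = 2×27 = 54
g[12] = 3×max(9,27) = 3×27 = 81
One optimal split: 3 + 3 + 3 + 3; product 3×3×3×3 = 81.

81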